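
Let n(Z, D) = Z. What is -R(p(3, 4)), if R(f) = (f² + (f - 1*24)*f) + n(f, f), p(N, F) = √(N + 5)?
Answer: -16 + 46*√2 ≈ 49.054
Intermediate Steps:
p(N, F) = √(5 + N)
R(f) = f + f² + f*(-24 + f) (R(f) = (f² + (f - 1*24)*f) + f = (f² + (f - 24)*f) + f = (f² + (-24 + f)*f) + f = (f² + f*(-24 + f)) + f = f + f² + f*(-24 + f))
-R(p(3, 4)) = -√(5 + 3)*(-23 + 2*√(5 + 3)) = -√8*(-23 + 2*√8) = -2*√2*(-23 + 2*(2*√2)) = -2*√2*(-23 + 4*√2)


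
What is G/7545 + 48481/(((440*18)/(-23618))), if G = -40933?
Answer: -287984407199/1991880 ≈ -1.4458e+5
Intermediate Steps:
G/7545 + 48481/(((440*18)/(-23618))) = -40933/7545 + 48481/(((440*18)/(-23618))) = -40933*1/7545 + 48481/((7920*(-1/23618))) = -40933/7545 + 48481/(-3960/11809) = -40933/7545 + 48481*(-11809/3960) = -40933/7545 - 572512129/3960 = -287984407199/1991880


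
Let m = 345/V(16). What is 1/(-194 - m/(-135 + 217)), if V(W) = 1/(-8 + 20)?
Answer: -41/10024 ≈ -0.0040902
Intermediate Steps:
V(W) = 1/12
m = 4140 (m = 345/(1/12) = 345*12 = 4140)
1/(-194 - m/(-135 + 217)) = 1/(-194 - 4140/(-135 + 217)) = 1/(-194 - 4140/82) = 1/(-194 - 1*2070/41) = 1/(-194 - 2070/41) = 1/(-10024/41) = -41/10024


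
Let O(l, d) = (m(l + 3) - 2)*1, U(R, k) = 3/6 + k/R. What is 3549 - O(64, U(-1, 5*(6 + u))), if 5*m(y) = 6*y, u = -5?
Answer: 17353/5 ≈ 3470.6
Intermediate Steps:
U(R, k) = ½ + k/R (U(R, k) = 3*(⅙) + k/R = ½ + k/R)
m(y) = 6*y/5 (m(y) = (6*y)/5 = 6*y/5)
O(l, d) = 8/5 + 6*l/5 (O(l, d) = (6*(l + 3)/5 - 2)*1 = (6*(3 + l)/5 - 2)*1 = ((18/5 + 6*l/5) - 2)*1 = (8/5 + 6*l/5)*1 = 8/5 + 6*l/5)
3549 - O(64, U(-1, 5*(6 + u))) = 3549 - (8/5 + (6/5)*64) = 3549 - (8/5 + 384/5) = 3549 - 1*392/5 = 3549 - 392/5 = 17353/5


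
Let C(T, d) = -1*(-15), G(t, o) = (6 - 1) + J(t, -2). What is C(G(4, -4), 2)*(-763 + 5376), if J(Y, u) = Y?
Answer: 69195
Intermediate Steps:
G(t, o) = 5 + t (G(t, o) = (6 - 1) + t = 5 + t)
C(T, d) = 15
C(G(4, -4), 2)*(-763 + 5376) = 15*(-763 + 5376) = 15*4613 = 69195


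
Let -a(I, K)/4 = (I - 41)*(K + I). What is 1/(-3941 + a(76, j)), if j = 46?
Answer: -1/21021 ≈ -4.7571e-5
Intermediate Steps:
a(I, K) = -4*(-41 + I)*(I + K) (a(I, K) = -4*(I - 41)*(K + I) = -4*(-41 + I)*(I + K))
1/(-3941 + a(76, j)) = 1/(-3941 + (-4*76² + 164*76 + 164*46 - 4*76*46)) = 1/(-3941 + (-4*5776 + 12464 + 7544 - 13984)) = 1/(-3941 + (-23104 + 12464 + 7544 - 13984)) = 1/(-3941 - 17080) = 1/(-21021) = -1/21021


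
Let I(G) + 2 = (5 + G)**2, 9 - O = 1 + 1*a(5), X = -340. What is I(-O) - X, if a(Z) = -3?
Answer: 374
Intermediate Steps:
O = 11 (O = 9 - (1 + 1*(-3)) = 9 - (1 - 3) = 9 - 1*(-2) = 9 + 2 = 11)
I(G) = -2 + (5 + G)**2
I(-O) - X = (-2 + (5 - 1*11)**2) - 1*(-340) = (-2 + (5 - 11)**2) + 340 = (-2 + (-6)**2) + 340 = (-2 + 36) + 340 = 34 + 340 = 374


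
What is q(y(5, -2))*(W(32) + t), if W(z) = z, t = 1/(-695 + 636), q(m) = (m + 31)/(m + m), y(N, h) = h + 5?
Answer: 10693/59 ≈ 181.24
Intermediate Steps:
y(N, h) = 5 + h
q(m) = (31 + m)/(2*m) (q(m) = (31 + m)/((2*m)) = (31 + m)*(1/(2*m)) = (31 + m)/(2*m))
t = -1/59 (t = 1/(-59) = -1/59 ≈ -0.016949)
q(y(5, -2))*(W(32) + t) = ((31 + (5 - 2))/(2*(5 - 2)))*(32 - 1/59) = ((1/2)*(31 + 3)/3)*(1887/59) = ((1/2)*(1/3)*34)*(1887/59) = (17/3)*(1887/59) = 10693/59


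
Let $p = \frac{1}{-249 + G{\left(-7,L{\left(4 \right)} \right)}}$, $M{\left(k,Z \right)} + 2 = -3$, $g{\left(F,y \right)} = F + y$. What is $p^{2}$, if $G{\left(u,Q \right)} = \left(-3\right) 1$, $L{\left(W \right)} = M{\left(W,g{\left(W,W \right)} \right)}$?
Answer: $\frac{1}{63504} \approx 1.5747 \cdot 10^{-5}$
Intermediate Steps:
$M{\left(k,Z \right)} = -5$ ($M{\left(k,Z \right)} = -2 - 3 = -5$)
$L{\left(W \right)} = -5$
$G{\left(u,Q \right)} = -3$
$p = - \frac{1}{252}$ ($p = \frac{1}{-249 - 3} = \frac{1}{-252} = - \frac{1}{252} \approx -0.0039683$)
$p^{2} = \left(- \frac{1}{252}\right)^{2} = \frac{1}{63504}$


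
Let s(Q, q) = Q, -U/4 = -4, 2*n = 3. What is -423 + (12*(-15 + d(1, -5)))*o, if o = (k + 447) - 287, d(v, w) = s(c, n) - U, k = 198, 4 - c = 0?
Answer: -116415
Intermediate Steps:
n = 3/2 (n = (½)*3 = 3/2 ≈ 1.5000)
c = 4 (c = 4 - 1*0 = 4 + 0 = 4)
U = 16 (U = -4*(-4) = 16)
d(v, w) = -12 (d(v, w) = 4 - 1*16 = 4 - 16 = -12)
o = 358 (o = (198 + 447) - 287 = 645 - 287 = 358)
-423 + (12*(-15 + d(1, -5)))*o = -423 + (12*(-15 - 12))*358 = -423 + (12*(-27))*358 = -423 - 324*358 = -423 - 115992 = -116415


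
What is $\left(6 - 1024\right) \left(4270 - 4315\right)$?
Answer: $45810$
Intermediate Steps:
$\left(6 - 1024\right) \left(4270 - 4315\right) = \left(-1018\right) \left(-45\right) = 45810$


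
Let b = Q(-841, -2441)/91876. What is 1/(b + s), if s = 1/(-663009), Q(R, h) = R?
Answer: -60914614884/557682445 ≈ -109.23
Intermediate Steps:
b = -841/91876 ≈ -0.0091536
s = -1/663009 ≈ -1.5083e-6
1/(b + s) = 1/(-841/91876 - 1/663009) = 1/(-557682445/60914614884) = -60914614884/557682445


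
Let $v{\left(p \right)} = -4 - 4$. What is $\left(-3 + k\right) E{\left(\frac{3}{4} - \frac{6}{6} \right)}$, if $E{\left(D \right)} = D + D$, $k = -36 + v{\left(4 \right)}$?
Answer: $\frac{47}{2} \approx 23.5$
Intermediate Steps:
$v{\left(p \right)} = -8$
$k = -44$ ($k = -36 - 8 = -44$)
$E{\left(D \right)} = 2 D$
$\left(-3 + k\right) E{\left(\frac{3}{4} - \frac{6}{6} \right)} = \left(-3 - 44\right) 2 \left(\frac{3}{4} - \frac{6}{6}\right) = - 47 \cdot 2 \left(3 \cdot \frac{1}{4} - 1\right) = - 47 \cdot 2 \left(\frac{3}{4} - 1\right) = - 47 \cdot 2 \left(- \frac{1}{4}\right) = \left(-47\right) \left(- \frac{1}{2}\right) = \frac{47}{2}$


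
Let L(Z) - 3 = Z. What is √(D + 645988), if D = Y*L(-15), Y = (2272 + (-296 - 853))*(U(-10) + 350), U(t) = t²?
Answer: 2*I*√1354553 ≈ 2327.7*I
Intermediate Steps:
L(Z) = 3 + Z
Y = 505350 (Y = (2272 + (-296 - 853))*((-10)² + 350) = (2272 - 1149)*(100 + 350) = 1123*450 = 505350)
D = -6064200 (D = 505350*(3 - 15) = 505350*(-12) = -6064200)
√(D + 645988) = √(-6064200 + 645988) = √(-5418212) = 2*I*√1354553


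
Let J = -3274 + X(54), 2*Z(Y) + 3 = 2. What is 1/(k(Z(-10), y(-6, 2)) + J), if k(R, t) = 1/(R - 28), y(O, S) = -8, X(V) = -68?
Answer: -57/190496 ≈ -0.00029922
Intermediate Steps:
Z(Y) = -½ (Z(Y) = -3/2 + (½)*2 = -3/2 + 1 = -½)
k(R, t) = 1/(-28 + R)
J = -3342 (J = -3274 - 68 = -3342)
1/(k(Z(-10), y(-6, 2)) + J) = 1/(1/(-28 - ½) - 3342) = 1/(1/(-57/2) - 3342) = 1/(-2/57 - 3342) = 1/(-190496/57) = -57/190496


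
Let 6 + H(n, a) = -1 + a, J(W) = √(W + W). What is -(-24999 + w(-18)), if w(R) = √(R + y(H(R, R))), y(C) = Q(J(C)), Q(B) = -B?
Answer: 24999 - √(-18 - 5*I*√2) ≈ 24998.0 + 4.3208*I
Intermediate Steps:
J(W) = √2*√W (J(W) = √(2*W) = √2*√W)
H(n, a) = -7 + a (H(n, a) = -6 + (-1 + a) = -7 + a)
y(C) = -√2*√C
w(R) = √(R - √2*√(-7 + R))
-(-24999 + w(-18)) = -(-24999 + √(-18 - √2*√(-7 - 18))) = -(-24999 + √(-18 - √2*√(-25))) = -(-24999 + √(-18 - √2*5*I)) = -(-24999 + √(-18 - 5*I*√2)) = 24999 - √(-18 - 5*I*√2)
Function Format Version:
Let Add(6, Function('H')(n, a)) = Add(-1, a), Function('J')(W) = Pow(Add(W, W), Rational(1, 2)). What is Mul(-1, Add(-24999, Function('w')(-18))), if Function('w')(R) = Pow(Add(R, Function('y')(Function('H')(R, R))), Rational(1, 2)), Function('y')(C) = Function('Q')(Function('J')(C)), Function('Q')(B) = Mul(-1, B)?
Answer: Add(24999, Mul(-1, Pow(Add(-18, Mul(-5, I, Pow(2, Rational(1, 2)))), Rational(1, 2)))) ≈ Add(24998., Mul(4.3208, I))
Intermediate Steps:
Function('J')(W) = Mul(Pow(2, Rational(1, 2)), Pow(W, Rational(1, 2))) (Function('J')(W) = Pow(Mul(2, W), Rational(1, 2)) = Mul(Pow(2, Rational(1, 2)), Pow(W, Rational(1, 2))))
Function('H')(n, a) = Add(-7, a) (Function('H')(n, a) = Add(-6, Add(-1, a)) = Add(-7, a))
Function('y')(C) = Mul(-1, Pow(2, Rational(1, 2)), Pow(C, Rational(1, 2))) (Function('y')(C) = Mul(-1, Mul(Pow(2, Rational(1, 2)), Pow(C, Rational(1, 2)))) = Mul(-1, Pow(2, Rational(1, 2)), Pow(C, Rational(1, 2))))
Function('w')(R) = Pow(Add(R, Mul(-1, Pow(2, Rational(1, 2)), Pow(Add(-7, R), Rational(1, 2)))), Rational(1, 2))
Mul(-1, Add(-24999, Function('w')(-18))) = Mul(-1, Add(-24999, Pow(Add(-18, Mul(-1, Pow(2, Rational(1, 2)), Pow(Add(-7, -18), Rational(1, 2)))), Rational(1, 2)))) = Mul(-1, Add(-24999, Pow(Add(-18, Mul(-1, Pow(2, Rational(1, 2)), Pow(-25, Rational(1, 2)))), Rational(1, 2)))) = Mul(-1, Add(-24999, Pow(Add(-18, Mul(-1, Pow(2, Rational(1, 2)), Mul(5, I))), Rational(1, 2)))) = Mul(-1, Add(-24999, Pow(Add(-18, Mul(-5, I, Pow(2, Rational(1, 2)))), Rational(1, 2)))) = Add(24999, Mul(-1, Pow(Add(-18, Mul(-5, I, Pow(2, Rational(1, 2)))), Rational(1, 2))))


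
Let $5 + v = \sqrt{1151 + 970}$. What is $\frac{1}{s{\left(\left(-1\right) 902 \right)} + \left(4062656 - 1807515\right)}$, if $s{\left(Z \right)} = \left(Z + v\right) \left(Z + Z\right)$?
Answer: $\frac{1297123}{5045283359275} + \frac{1804 \sqrt{2121}}{15135850077825} \approx 2.6259 \cdot 10^{-7}$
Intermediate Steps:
$v = -5 + \sqrt{2121}$ ($v = -5 + \sqrt{1151 + 970} = -5 + \sqrt{2121} \approx 41.054$)
$s{\left(Z \right)} = 2 Z \left(-5 + Z + \sqrt{2121}\right)$ ($s{\left(Z \right)} = \left(Z - \left(5 - \sqrt{2121}\right)\right) \left(Z + Z\right) = \left(-5 + Z + \sqrt{2121}\right) 2 Z = 2 Z \left(-5 + Z + \sqrt{2121}\right)$)
$\frac{1}{s{\left(\left(-1\right) 902 \right)} + \left(4062656 - 1807515\right)} = \frac{1}{2 \left(\left(-1\right) 902\right) \left(-5 - 902 + \sqrt{2121}\right) + \left(4062656 - 1807515\right)} = \frac{1}{2 \left(-902\right) \left(-5 - 902 + \sqrt{2121}\right) + 2255141} = \frac{1}{2 \left(-902\right) \left(-907 + \sqrt{2121}\right) + 2255141} = \frac{1}{\left(1636228 - 1804 \sqrt{2121}\right) + 2255141} = \frac{1}{3891369 - 1804 \sqrt{2121}}$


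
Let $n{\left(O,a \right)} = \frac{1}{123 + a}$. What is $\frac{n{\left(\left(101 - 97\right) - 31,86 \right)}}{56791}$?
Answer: $\frac{1}{11869319} \approx 8.4251 \cdot 10^{-8}$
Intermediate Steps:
$\frac{n{\left(\left(101 - 97\right) - 31,86 \right)}}{56791} = \frac{1}{\left(123 + 86\right) 56791} = \frac{1}{209} \cdot \frac{1}{56791} = \frac{1}{11869319}$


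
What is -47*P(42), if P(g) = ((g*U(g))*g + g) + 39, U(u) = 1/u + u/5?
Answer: -3511041/5 ≈ -7.0221e+5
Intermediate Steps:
U(u) = 1/u + u/5 (U(u) = 1/u + u*(⅕) = 1/u + u/5)
P(g) = 39 + g + g²*(1/g + g/5) (P(g) = ((g*(1/g + g/5))*g + g) + 39 = (g²*(1/g + g/5) + g) + 39 = (g + g²*(1/g + g/5)) + 39 = 39 + g + g²*(1/g + g/5))
-47*P(42) = -47*(39 + 2*42 + (⅕)*42³) = -47*(39 + 84 + (⅕)*74088) = -47*(39 + 84 + 74088/5) = -47*74703/5 = -3511041/5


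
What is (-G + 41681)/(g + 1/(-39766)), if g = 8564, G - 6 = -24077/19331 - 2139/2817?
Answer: 30083497205896846/6181707883295607 ≈ 4.8665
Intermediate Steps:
G = 72519548/18151809 (G = 6 + (-24077/19331 - 2139/2817) = 6 + (-24077*1/19331 - 2139*1/2817) = 6 + (-24077/19331 - 713/939) = 6 - 36391306/18151809 = 72519548/18151809 ≈ 3.9952)
(-G + 41681)/(g + 1/(-39766)) = (-1*72519548/18151809 + 41681)/(8564 + 1/(-39766)) = (-72519548/18151809 + 41681)/(8564 - 1/39766) = 756513031381/(18151809*(340556023/39766)) = (756513031381/18151809)*(39766/340556023) = 30083497205896846/6181707883295607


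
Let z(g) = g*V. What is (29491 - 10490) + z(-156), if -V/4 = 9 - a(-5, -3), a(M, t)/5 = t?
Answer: 33977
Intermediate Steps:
a(M, t) = 5*t
V = -96 (V = -4*(9 - 5*(-3)) = -4*(9 - 1*(-15)) = -4*(9 + 15) = -4*24 = -96)
z(g) = -96*g (z(g) = g*(-96) = -96*g)
(29491 - 10490) + z(-156) = (29491 - 10490) - 96*(-156) = 19001 + 14976 = 33977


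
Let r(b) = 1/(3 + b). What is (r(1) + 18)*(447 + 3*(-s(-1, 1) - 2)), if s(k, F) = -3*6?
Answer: 36135/4 ≈ 9033.8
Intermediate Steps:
s(k, F) = -18
(r(1) + 18)*(447 + 3*(-s(-1, 1) - 2)) = (1/(3 + 1) + 18)*(447 + 3*(-1*(-18) - 2)) = (1/4 + 18)*(447 + 3*(18 - 2)) = (¼ + 18)*(447 + 3*16) = 73*(447 + 48)/4 = (73/4)*495 = 36135/4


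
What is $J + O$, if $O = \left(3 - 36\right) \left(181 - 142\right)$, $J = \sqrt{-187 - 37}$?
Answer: $-1287 + 4 i \sqrt{14} \approx -1287.0 + 14.967 i$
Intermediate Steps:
$J = 4 i \sqrt{14}$ ($J = \sqrt{-224} = 4 i \sqrt{14} \approx 14.967 i$)
$O = -1287$ ($O = \left(-33\right) 39 = -1287$)
$J + O = 4 i \sqrt{14} - 1287 = -1287 + 4 i \sqrt{14}$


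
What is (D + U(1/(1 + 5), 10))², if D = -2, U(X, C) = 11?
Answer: 81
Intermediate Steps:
(D + U(1/(1 + 5), 10))² = (-2 + 11)² = 9² = 81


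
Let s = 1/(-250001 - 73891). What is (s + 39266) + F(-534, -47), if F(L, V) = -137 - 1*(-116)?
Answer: 12711141539/323892 ≈ 39245.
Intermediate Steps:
F(L, V) = -21 (F(L, V) = -137 + 116 = -21)
s = -1/323892 (s = 1/(-323892) = -1/323892 ≈ -3.0874e-6)
(s + 39266) + F(-534, -47) = (-1/323892 + 39266) - 21 = 12717943271/323892 - 21 = 12711141539/323892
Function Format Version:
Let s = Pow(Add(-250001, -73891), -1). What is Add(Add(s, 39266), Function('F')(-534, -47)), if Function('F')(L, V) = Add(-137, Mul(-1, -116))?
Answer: Rational(12711141539, 323892) ≈ 39245.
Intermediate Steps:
Function('F')(L, V) = -21 (Function('F')(L, V) = Add(-137, 116) = -21)
s = Rational(-1, 323892) (s = Pow(-323892, -1) = Rational(-1, 323892) ≈ -3.0874e-6)
Add(Add(s, 39266), Function('F')(-534, -47)) = Add(Add(Rational(-1, 323892), 39266), -21) = Add(Rational(12717943271, 323892), -21) = Rational(12711141539, 323892)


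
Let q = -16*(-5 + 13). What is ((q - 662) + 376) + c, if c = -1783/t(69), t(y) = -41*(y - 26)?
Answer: -728099/1763 ≈ -412.99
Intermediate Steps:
t(y) = 1066 - 41*y (t(y) = -41*(-26 + y) = 1066 - 41*y)
q = -128 (q = -16*8 = -128)
c = 1783/1763 (c = -1783/(1066 - 41*69) = -1783/(1066 - 2829) = -1783/(-1763) = -1783*(-1/1763) = 1783/1763 ≈ 1.0113)
((q - 662) + 376) + c = ((-128 - 662) + 376) + 1783/1763 = (-790 + 376) + 1783/1763 = -414 + 1783/1763 = -728099/1763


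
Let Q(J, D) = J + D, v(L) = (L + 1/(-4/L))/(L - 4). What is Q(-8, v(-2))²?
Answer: 961/16 ≈ 60.063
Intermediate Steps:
v(L) = 3*L/(4*(-4 + L)) (v(L) = (L - L/4)/(-4 + L) = (3*L/4)/(-4 + L) = 3*L/(4*(-4 + L)))
Q(J, D) = D + J
Q(-8, v(-2))² = ((¾)*(-2)/(-4 - 2) - 8)² = ((¾)*(-2)/(-6) - 8)² = ((¾)*(-2)*(-⅙) - 8)² = (¼ - 8)² = (-31/4)² = 961/16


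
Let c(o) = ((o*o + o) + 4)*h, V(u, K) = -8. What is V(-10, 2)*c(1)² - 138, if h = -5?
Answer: -7338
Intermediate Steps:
c(o) = -20 - 5*o - 5*o² (c(o) = ((o*o + o) + 4)*(-5) = ((o² + o) + 4)*(-5) = ((o + o²) + 4)*(-5) = (4 + o + o²)*(-5) = -20 - 5*o - 5*o²)
V(-10, 2)*c(1)² - 138 = -8*(-20 - 5*1 - 5*1²)² - 138 = -8*(-20 - 5 - 5*1)² - 138 = -8*(-20 - 5 - 5)² - 138 = -8*(-30)² - 138 = -8*900 - 138 = -7200 - 138 = -7338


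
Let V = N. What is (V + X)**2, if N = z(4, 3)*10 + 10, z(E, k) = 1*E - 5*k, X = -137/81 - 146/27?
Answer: 75255625/6561 ≈ 11470.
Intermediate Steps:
X = -575/81 (X = -137*1/81 - 146*1/27 = -137/81 - 146/27 = -575/81 ≈ -7.0988)
z(E, k) = E - 5*k
N = -100 (N = (4 - 5*3)*10 + 10 = (4 - 15)*10 + 10 = -11*10 + 10 = -110 + 10 = -100)
V = -100
(V + X)**2 = (-100 - 575/81)**2 = (-8675/81)**2 = 75255625/6561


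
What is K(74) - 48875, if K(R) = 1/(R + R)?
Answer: -7233499/148 ≈ -48875.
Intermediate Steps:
K(R) = 1/(2*R)
K(74) - 48875 = (1/2)/74 - 48875 = (1/2)*(1/74) - 48875 = 1/148 - 48875 = -7233499/148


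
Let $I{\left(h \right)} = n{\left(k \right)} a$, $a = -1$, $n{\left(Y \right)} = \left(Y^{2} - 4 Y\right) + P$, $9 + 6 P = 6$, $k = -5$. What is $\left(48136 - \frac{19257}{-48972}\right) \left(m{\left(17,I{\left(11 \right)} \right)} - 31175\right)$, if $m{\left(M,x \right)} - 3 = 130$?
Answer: $- \frac{158390491359}{106} \approx -1.4942 \cdot 10^{9}$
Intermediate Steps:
$P = - \frac{1}{2}$ ($P = - \frac{3}{2} + \frac{1}{6} \cdot 6 = - \frac{3}{2} + 1 = - \frac{1}{2} \approx -0.5$)
$n{\left(Y \right)} = - \frac{1}{2} + Y^{2} - 4 Y$ ($n{\left(Y \right)} = \left(Y^{2} - 4 Y\right) - \frac{1}{2} = - \frac{1}{2} + Y^{2} - 4 Y$)
$I{\left(h \right)} = - \frac{89}{2}$ ($I{\left(h \right)} = \left(- \frac{1}{2} + \left(-5\right)^{2} - -20\right) \left(-1\right) = \left(- \frac{1}{2} + 25 + 20\right) \left(-1\right) = \frac{89}{2} \left(-1\right) = - \frac{89}{2}$)
$m{\left(M,x \right)} = 133$ ($m{\left(M,x \right)} = 3 + 130 = 133$)
$\left(48136 - \frac{19257}{-48972}\right) \left(m{\left(17,I{\left(11 \right)} \right)} - 31175\right) = \left(48136 - \frac{19257}{-48972}\right) \left(133 - 31175\right) = \left(48136 - - \frac{917}{2332}\right) \left(-31042\right) = \left(48136 + \frac{917}{2332}\right) \left(-31042\right) = \frac{112254069}{2332} \left(-31042\right) = - \frac{158390491359}{106}$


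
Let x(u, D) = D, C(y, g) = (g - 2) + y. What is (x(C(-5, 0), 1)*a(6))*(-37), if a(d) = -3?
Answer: 111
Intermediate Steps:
C(y, g) = -2 + g + y (C(y, g) = (-2 + g) + y = -2 + g + y)
(x(C(-5, 0), 1)*a(6))*(-37) = (1*(-3))*(-37) = -3*(-37) = 111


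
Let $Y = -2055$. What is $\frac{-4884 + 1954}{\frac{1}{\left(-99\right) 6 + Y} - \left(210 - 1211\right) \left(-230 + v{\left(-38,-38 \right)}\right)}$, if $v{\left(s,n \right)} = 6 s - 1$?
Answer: $\frac{3880785}{608553446} \approx 0.0063771$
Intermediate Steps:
$v{\left(s,n \right)} = -1 + 6 s$
$\frac{-4884 + 1954}{\frac{1}{\left(-99\right) 6 + Y} - \left(210 - 1211\right) \left(-230 + v{\left(-38,-38 \right)}\right)} = \frac{-4884 + 1954}{\frac{1}{\left(-99\right) 6 - 2055} - \left(210 - 1211\right) \left(-230 + \left(-1 + 6 \left(-38\right)\right)\right)} = - \frac{2930}{\frac{1}{-594 - 2055} - - 1001 \left(-230 - 229\right)} = - \frac{2930}{\frac{1}{-2649} - - 1001 \left(-230 - 229\right)} = - \frac{2930}{- \frac{1}{2649} - \left(-1001\right) \left(-459\right)} = - \frac{2930}{- \frac{1}{2649} - 459459} = - \frac{2930}{- \frac{1217106892}{2649}} = \left(-2930\right) \left(- \frac{2649}{1217106892}\right) = \frac{3880785}{608553446}$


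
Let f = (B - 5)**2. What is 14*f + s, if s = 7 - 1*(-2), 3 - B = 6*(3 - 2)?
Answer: 905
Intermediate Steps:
B = -3 (B = 3 - 6*(3 - 2) = 3 - 6 = -3)
s = 9 (s = 7 + 2 = 9)
f = 64 (f = (-3 - 5)**2 = (-8)**2 = 64)
14*f + s = 14*64 + 9 = 896 + 9 = 905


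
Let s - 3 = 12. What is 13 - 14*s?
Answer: -197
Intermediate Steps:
s = 15 (s = 3 + 12 = 15)
13 - 14*s = 13 - 14*15 = 13 - 210 = -197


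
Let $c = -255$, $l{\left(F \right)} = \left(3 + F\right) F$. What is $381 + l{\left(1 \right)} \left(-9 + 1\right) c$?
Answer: $8541$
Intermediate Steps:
$l{\left(F \right)} = F \left(3 + F\right)$
$381 + l{\left(1 \right)} \left(-9 + 1\right) c = 381 + 1 \left(3 + 1\right) \left(-9 + 1\right) \left(-255\right) = 381 + 1 \cdot 4 \left(-8\right) \left(-255\right) = 381 + 4 \left(-8\right) \left(-255\right) = 381 - -8160 = 381 + 8160 = 8541$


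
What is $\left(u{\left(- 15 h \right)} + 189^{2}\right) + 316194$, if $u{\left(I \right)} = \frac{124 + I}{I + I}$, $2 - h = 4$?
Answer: $\frac{10557527}{30} \approx 3.5192 \cdot 10^{5}$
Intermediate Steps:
$h = -2$ ($h = 2 - 4 = -2$)
$u{\left(I \right)} = \frac{124 + I}{2 I}$
$\left(u{\left(- 15 h \right)} + 189^{2}\right) + 316194 = \left(\frac{124 - -30}{2 \left(\left(-15\right) \left(-2\right)\right)} + 189^{2}\right) + 316194 = \left(\frac{124 + 30}{2 \cdot 30} + 35721\right) + 316194 = \left(\frac{1}{2} \cdot \frac{1}{30} \cdot 154 + 35721\right) + 316194 = \left(\frac{77}{30} + 35721\right) + 316194 = \frac{1071707}{30} + 316194 = \frac{10557527}{30}$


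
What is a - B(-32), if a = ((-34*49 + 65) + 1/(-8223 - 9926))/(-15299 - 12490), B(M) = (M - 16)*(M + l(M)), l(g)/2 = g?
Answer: -2323981464538/504342561 ≈ -4607.9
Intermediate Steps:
l(g) = 2*g
B(M) = 3*M*(-16 + M) (B(M) = (M - 16)*(M + 2*M) = (-16 + M)*(3*M) = 3*M*(-16 + M))
a = 29056550/504342561 (a = ((-1666 + 65) + 1/(-18149))/(-27789) = (-1601 - 1/18149)*(-1/27789) = -29056550/18149*(-1/27789) = 29056550/504342561 ≈ 0.057613)
a - B(-32) = 29056550/504342561 - 3*(-32)*(-16 - 32) = 29056550/504342561 - 3*(-32)*(-48) = 29056550/504342561 - 1*4608 = 29056550/504342561 - 4608 = -2323981464538/504342561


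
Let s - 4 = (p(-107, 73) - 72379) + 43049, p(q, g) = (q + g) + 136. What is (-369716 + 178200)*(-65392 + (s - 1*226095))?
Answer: 61421287876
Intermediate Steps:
p(q, g) = 136 + g + q (p(q, g) = (g + q) + 136 = 136 + g + q)
s = -29224 (s = 4 + (((136 + 73 - 107) - 72379) + 43049) = 4 + ((102 - 72379) + 43049) = 4 + (-72277 + 43049) = 4 - 29228 = -29224)
(-369716 + 178200)*(-65392 + (s - 1*226095)) = (-369716 + 178200)*(-65392 + (-29224 - 1*226095)) = -191516*(-65392 + (-29224 - 226095)) = -191516*(-65392 - 255319) = -191516*(-320711) = 61421287876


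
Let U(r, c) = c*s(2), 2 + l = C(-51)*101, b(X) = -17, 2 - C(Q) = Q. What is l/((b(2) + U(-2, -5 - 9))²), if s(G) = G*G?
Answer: 5351/5329 ≈ 1.0041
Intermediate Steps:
C(Q) = 2 - Q
s(G) = G²
l = 5351 (l = -2 + (2 - 1*(-51))*101 = -2 + (2 + 51)*101 = -2 + 53*101 = -2 + 5353 = 5351)
U(r, c) = 4*c (U(r, c) = c*2² = c*4 = 4*c)
l/((b(2) + U(-2, -5 - 9))²) = 5351/((-17 + 4*(-5 - 9))²) = 5351/((-17 + 4*(-14))²) = 5351/((-17 - 56)²) = 5351/((-73)²) = 5351/5329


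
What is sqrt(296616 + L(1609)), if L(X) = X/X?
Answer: sqrt(296617) ≈ 544.63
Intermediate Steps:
L(X) = 1
sqrt(296616 + L(1609)) = sqrt(296616 + 1) = sqrt(296617)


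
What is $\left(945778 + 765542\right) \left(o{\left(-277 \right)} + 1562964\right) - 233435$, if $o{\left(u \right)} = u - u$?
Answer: $2674731319045$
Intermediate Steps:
$o{\left(u \right)} = 0$
$\left(945778 + 765542\right) \left(o{\left(-277 \right)} + 1562964\right) - 233435 = \left(945778 + 765542\right) \left(0 + 1562964\right) - 233435 = 1711320 \cdot 1562964 - 233435 = 2674731552480 - 233435 = 2674731319045$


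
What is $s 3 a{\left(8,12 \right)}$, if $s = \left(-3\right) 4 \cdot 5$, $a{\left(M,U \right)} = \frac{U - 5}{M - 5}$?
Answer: $-420$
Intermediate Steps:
$a{\left(M,U \right)} = \frac{-5 + U}{-5 + M}$
$s = -60$ ($s = \left(-12\right) 5 = -60$)
$s 3 a{\left(8,12 \right)} = - 60 \cdot 3 \frac{-5 + 12}{-5 + 8} = - 60 \cdot 3 \cdot \frac{1}{3} \cdot 7 = - 60 \cdot 3 \cdot \frac{7}{3} = \left(-60\right) 7 = -420$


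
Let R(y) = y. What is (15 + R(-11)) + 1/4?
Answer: 17/4 ≈ 4.2500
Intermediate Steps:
(15 + R(-11)) + 1/4 = (15 - 11) + 1/4 = 4 + ¼ = 17/4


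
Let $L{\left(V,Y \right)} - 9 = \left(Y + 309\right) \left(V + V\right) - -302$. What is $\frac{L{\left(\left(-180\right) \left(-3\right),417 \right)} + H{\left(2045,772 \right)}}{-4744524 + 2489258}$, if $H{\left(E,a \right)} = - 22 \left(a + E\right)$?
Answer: $- \frac{722417}{2255266} \approx -0.32032$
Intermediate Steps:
$H{\left(E,a \right)} = - 22 E - 22 a$ ($H{\left(E,a \right)} = - 22 \left(E + a\right) = - 22 E - 22 a$)
$L{\left(V,Y \right)} = 311 + 2 V \left(309 + Y\right)$ ($L{\left(V,Y \right)} = 9 + \left(\left(Y + 309\right) \left(V + V\right) - -302\right) = 9 + \left(\left(309 + Y\right) 2 V + 302\right) = 9 + \left(2 V \left(309 + Y\right) + 302\right) = 9 + \left(302 + 2 V \left(309 + Y\right)\right) = 311 + 2 V \left(309 + Y\right)$)
$\frac{L{\left(\left(-180\right) \left(-3\right),417 \right)} + H{\left(2045,772 \right)}}{-4744524 + 2489258} = \frac{\left(311 + 618 \left(\left(-180\right) \left(-3\right)\right) + 2 \left(\left(-180\right) \left(-3\right)\right) 417\right) - 61974}{-4744524 + 2489258} = \frac{\left(311 + 618 \cdot 540 + 2 \cdot 540 \cdot 417\right) - 61974}{-2255266} = \left(\left(311 + 333720 + 450360\right) - 61974\right) \left(- \frac{1}{2255266}\right) = \left(784391 - 61974\right) \left(- \frac{1}{2255266}\right) = 722417 \left(- \frac{1}{2255266}\right) = - \frac{722417}{2255266}$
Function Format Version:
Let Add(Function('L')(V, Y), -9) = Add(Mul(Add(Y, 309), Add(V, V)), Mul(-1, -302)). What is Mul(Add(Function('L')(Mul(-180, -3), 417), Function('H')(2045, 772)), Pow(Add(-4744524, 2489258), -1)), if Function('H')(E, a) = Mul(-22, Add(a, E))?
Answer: Rational(-722417, 2255266) ≈ -0.32032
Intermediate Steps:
Function('H')(E, a) = Add(Mul(-22, E), Mul(-22, a)) (Function('H')(E, a) = Mul(-22, Add(E, a)) = Add(Mul(-22, E), Mul(-22, a)))
Function('L')(V, Y) = Add(311, Mul(2, V, Add(309, Y))) (Function('L')(V, Y) = Add(9, Add(Mul(Add(Y, 309), Add(V, V)), Mul(-1, -302))) = Add(9, Add(Mul(Add(309, Y), Mul(2, V)), 302)) = Add(9, Add(Mul(2, V, Add(309, Y)), 302)) = Add(9, Add(302, Mul(2, V, Add(309, Y)))) = Add(311, Mul(2, V, Add(309, Y))))
Mul(Add(Function('L')(Mul(-180, -3), 417), Function('H')(2045, 772)), Pow(Add(-4744524, 2489258), -1)) = Mul(Add(Add(311, Mul(618, Mul(-180, -3)), Mul(2, Mul(-180, -3), 417)), Add(Mul(-22, 2045), Mul(-22, 772))), Pow(Add(-4744524, 2489258), -1)) = Mul(Add(Add(311, Mul(618, 540), Mul(2, 540, 417)), Add(-44990, -16984)), Pow(-2255266, -1)) = Mul(Add(Add(311, 333720, 450360), -61974), Rational(-1, 2255266)) = Mul(Add(784391, -61974), Rational(-1, 2255266)) = Mul(722417, Rational(-1, 2255266)) = Rational(-722417, 2255266)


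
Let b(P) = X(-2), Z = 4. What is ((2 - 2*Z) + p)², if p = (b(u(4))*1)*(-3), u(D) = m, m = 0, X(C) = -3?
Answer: 9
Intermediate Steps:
u(D) = 0
b(P) = -3
p = 9 (p = -3*1*(-3) = -3*(-3) = 9)
((2 - 2*Z) + p)² = ((2 - 2*4) + 9)² = ((2 - 8) + 9)² = (-6 + 9)² = 3² = 9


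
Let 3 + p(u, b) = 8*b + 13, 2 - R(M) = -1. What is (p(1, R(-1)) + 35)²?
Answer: 4761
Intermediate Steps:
R(M) = 3 (R(M) = 2 - 1*(-1) = 2 + 1 = 3)
p(u, b) = 10 + 8*b (p(u, b) = -3 + (8*b + 13) = -3 + (13 + 8*b) = 10 + 8*b)
(p(1, R(-1)) + 35)² = ((10 + 8*3) + 35)² = ((10 + 24) + 35)² = (34 + 35)² = 69² = 4761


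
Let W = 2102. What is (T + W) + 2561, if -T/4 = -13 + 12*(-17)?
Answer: 5531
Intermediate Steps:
T = 868 (T = -4*(-13 + 12*(-17)) = -4*(-13 - 204) = -4*(-217) = 868)
(T + W) + 2561 = (868 + 2102) + 2561 = 2970 + 2561 = 5531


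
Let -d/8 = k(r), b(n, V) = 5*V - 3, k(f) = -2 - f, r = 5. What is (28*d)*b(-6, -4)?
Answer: -36064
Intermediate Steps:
b(n, V) = -3 + 5*V
d = 56 (d = -8*(-2 - 1*5) = -8*(-2 - 5) = -8*(-7) = 56)
(28*d)*b(-6, -4) = (28*56)*(-3 + 5*(-4)) = 1568*(-3 - 20) = 1568*(-23) = -36064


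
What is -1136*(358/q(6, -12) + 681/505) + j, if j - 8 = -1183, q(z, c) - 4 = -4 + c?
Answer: 47243387/1515 ≈ 31184.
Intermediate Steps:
q(z, c) = c (q(z, c) = 4 + (-4 + c) = c)
j = -1175 (j = 8 - 1183 = -1175)
-1136*(358/q(6, -12) + 681/505) + j = -1136*(358/(-12) + 681/505) - 1175 = -1136*(358*(-1/12) + 681*(1/505)) - 1175 = -1136*(-179/6 + 681/505) - 1175 = -1136*(-86309/3030) - 1175 = 49023512/1515 - 1175 = 47243387/1515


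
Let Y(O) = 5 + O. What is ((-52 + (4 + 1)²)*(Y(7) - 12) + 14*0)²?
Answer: 0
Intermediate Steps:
((-52 + (4 + 1)²)*(Y(7) - 12) + 14*0)² = ((-52 + (4 + 1)²)*((5 + 7) - 12) + 14*0)² = ((-52 + 5²)*(12 - 12) + 0)² = ((-52 + 25)*0 + 0)² = (-27*0 + 0)² = (0 + 0)² = 0² = 0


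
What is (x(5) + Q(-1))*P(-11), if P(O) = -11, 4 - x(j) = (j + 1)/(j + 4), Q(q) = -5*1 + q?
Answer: 88/3 ≈ 29.333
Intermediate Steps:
Q(q) = -5 + q
x(j) = 4 - (1 + j)/(4 + j) (x(j) = 4 - (j + 1)/(j + 4) = 4 - (1 + j)/(4 + j))
(x(5) + Q(-1))*P(-11) = (3*(5 + 5)/(4 + 5) + (-5 - 1))*(-11) = (3*10/9 - 6)*(-11) = (3*(1/9)*10 - 6)*(-11) = (10/3 - 6)*(-11) = -8/3*(-11) = 88/3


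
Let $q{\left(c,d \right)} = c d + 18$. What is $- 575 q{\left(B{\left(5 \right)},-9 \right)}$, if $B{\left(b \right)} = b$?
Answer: $15525$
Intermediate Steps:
$q{\left(c,d \right)} = 18 + c d$
$- 575 q{\left(B{\left(5 \right)},-9 \right)} = - 575 \left(18 + 5 \left(-9\right)\right) = - 575 \left(18 - 45\right) = \left(-575\right) \left(-27\right) = 15525$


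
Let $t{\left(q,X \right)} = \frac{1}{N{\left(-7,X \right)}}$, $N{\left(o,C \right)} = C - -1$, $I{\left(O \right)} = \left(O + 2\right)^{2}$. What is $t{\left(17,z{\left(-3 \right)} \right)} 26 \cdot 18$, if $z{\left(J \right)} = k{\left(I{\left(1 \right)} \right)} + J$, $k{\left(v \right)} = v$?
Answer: $\frac{468}{7} \approx 66.857$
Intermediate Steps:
$I{\left(O \right)} = \left(2 + O\right)^{2}$
$N{\left(o,C \right)} = 1 + C$ ($N{\left(o,C \right)} = C + 1 = 1 + C$)
$z{\left(J \right)} = 9 + J$ ($z{\left(J \right)} = \left(2 + 1\right)^{2} + J = 3^{2} + J = 9 + J$)
$t{\left(q,X \right)} = \frac{1}{1 + X}$
$t{\left(17,z{\left(-3 \right)} \right)} 26 \cdot 18 = \frac{26 \cdot 18}{1 + \left(9 - 3\right)} = \frac{1}{1 + 6} \cdot 468 = \frac{1}{7} \cdot 468 = \frac{468}{7}$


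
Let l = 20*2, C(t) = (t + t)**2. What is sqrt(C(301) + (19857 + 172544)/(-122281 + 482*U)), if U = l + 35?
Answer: sqrt(2688495318452513)/86131 ≈ 602.00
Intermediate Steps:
C(t) = 4*t**2 (C(t) = (2*t)**2 = 4*t**2)
l = 40
U = 75 (U = 40 + 35 = 75)
sqrt(C(301) + (19857 + 172544)/(-122281 + 482*U)) = sqrt(4*301**2 + (19857 + 172544)/(-122281 + 482*75)) = sqrt(4*90601 + 192401/(-122281 + 36150)) = sqrt(362404 + 192401/(-86131)) = sqrt(362404 + 192401*(-1/86131)) = sqrt(362404 - 192401/86131) = sqrt(31214026523/86131) = sqrt(2688495318452513)/86131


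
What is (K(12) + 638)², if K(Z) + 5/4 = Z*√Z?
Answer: 6514857/16 + 30564*√3 ≈ 4.6012e+5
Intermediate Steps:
K(Z) = -5/4 + Z^(3/2) (K(Z) = -5/4 + Z*√Z = -5/4 + Z^(3/2))
(K(12) + 638)² = ((-5/4 + 12^(3/2)) + 638)² = ((-5/4 + 24*√3) + 638)² = (2547/4 + 24*√3)²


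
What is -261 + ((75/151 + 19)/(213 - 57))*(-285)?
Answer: -582263/1963 ≈ -296.62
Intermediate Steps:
-261 + ((75/151 + 19)/(213 - 57))*(-285) = -261 + ((75*(1/151) + 19)/156)*(-285) = -261 + ((75/151 + 19)*(1/156))*(-285) = -261 + ((2944/151)*(1/156))*(-285) = -261 + (736/5889)*(-285) = -261 - 69920/1963 = -582263/1963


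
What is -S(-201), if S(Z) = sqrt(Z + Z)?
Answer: -I*sqrt(402) ≈ -20.05*I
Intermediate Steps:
S(Z) = sqrt(2)*sqrt(Z) (S(Z) = sqrt(2*Z) = sqrt(2)*sqrt(Z))
-S(-201) = -sqrt(2)*sqrt(-201) = -sqrt(2)*I*sqrt(201) = -I*sqrt(402)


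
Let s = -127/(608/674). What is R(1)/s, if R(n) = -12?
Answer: 3648/42799 ≈ 0.085236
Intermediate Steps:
s = -42799/304 (s = -127/(608*(1/674)) = -127/304/337 = -127*337/304 = -42799/304 ≈ -140.79)
R(1)/s = -12/(-42799/304) = -12*(-304/42799) = 3648/42799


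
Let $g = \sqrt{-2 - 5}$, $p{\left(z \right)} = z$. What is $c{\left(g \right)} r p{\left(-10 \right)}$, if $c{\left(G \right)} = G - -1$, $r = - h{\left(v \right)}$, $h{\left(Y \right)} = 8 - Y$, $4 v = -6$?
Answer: $95 + 95 i \sqrt{7} \approx 95.0 + 251.35 i$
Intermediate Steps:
$v = - \frac{3}{2}$ ($v = \frac{1}{4} \left(-6\right) = - \frac{3}{2} \approx -1.5$)
$r = - \frac{19}{2}$ ($r = - (8 - - \frac{3}{2}) = - (8 + \frac{3}{2}) = \left(-1\right) \frac{19}{2} = - \frac{19}{2} \approx -9.5$)
$g = i \sqrt{7}$ ($g = \sqrt{-7} = i \sqrt{7} \approx 2.6458 i$)
$c{\left(G \right)} = 1 + G$ ($c{\left(G \right)} = G + 1 = 1 + G$)
$c{\left(g \right)} r p{\left(-10 \right)} = \left(1 + i \sqrt{7}\right) \left(- \frac{19}{2}\right) \left(-10\right) = \left(- \frac{19}{2} - \frac{19 i \sqrt{7}}{2}\right) \left(-10\right) = 95 + 95 i \sqrt{7}$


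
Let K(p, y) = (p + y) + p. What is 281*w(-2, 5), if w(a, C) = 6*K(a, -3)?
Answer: -11802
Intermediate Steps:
K(p, y) = y + 2*p
w(a, C) = -18 + 12*a (w(a, C) = 6*(-3 + 2*a) = -18 + 12*a)
281*w(-2, 5) = 281*(-18 + 12*(-2)) = 281*(-18 - 24) = 281*(-42) = -11802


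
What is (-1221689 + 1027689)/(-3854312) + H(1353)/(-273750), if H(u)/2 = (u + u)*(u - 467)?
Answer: -383925872458/21981623125 ≈ -17.466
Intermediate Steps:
H(u) = 4*u*(-467 + u) (H(u) = 2*((u + u)*(u - 467)) = 2*((2*u)*(-467 + u)) = 2*(2*u*(-467 + u)) = 4*u*(-467 + u))
(-1221689 + 1027689)/(-3854312) + H(1353)/(-273750) = (-1221689 + 1027689)/(-3854312) + (4*1353*(-467 + 1353))/(-273750) = -194000*(-1/3854312) + (4*1353*886)*(-1/273750) = 24250/481789 + 4795032*(-1/273750) = 24250/481789 - 799172/45625 = -383925872458/21981623125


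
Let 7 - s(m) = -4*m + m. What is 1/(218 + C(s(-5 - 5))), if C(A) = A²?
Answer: 1/747 ≈ 0.0013387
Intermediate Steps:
s(m) = 7 + 3*m (s(m) = 7 - (-4*m + m) = 7 - (-3)*m = 7 + 3*m)
1/(218 + C(s(-5 - 5))) = 1/(218 + (7 + 3*(-5 - 5))²) = 1/(218 + (7 + 3*(-10))²) = 1/(218 + (7 - 30)²) = 1/(218 + (-23)²) = 1/(218 + 529) = 1/747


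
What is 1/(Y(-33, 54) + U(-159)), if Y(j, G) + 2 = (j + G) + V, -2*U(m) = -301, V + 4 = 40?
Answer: 2/411 ≈ 0.0048662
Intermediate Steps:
V = 36 (V = -4 + 40 = 36)
U(m) = 301/2 (U(m) = -½*(-301) = 301/2)
Y(j, G) = 34 + G + j (Y(j, G) = -2 + ((j + G) + 36) = -2 + ((G + j) + 36) = -2 + (36 + G + j) = 34 + G + j)
1/(Y(-33, 54) + U(-159)) = 1/((34 + 54 - 33) + 301/2) = 1/(55 + 301/2) = 1/(411/2) = 2/411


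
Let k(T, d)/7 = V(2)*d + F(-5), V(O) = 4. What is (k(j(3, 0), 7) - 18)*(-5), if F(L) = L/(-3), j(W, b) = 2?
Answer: -2845/3 ≈ -948.33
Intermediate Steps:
F(L) = -L/3 (F(L) = L*(-⅓) = -L/3)
k(T, d) = 35/3 + 28*d (k(T, d) = 7*(4*d - ⅓*(-5)) = 7*(4*d + 5/3) = 7*(5/3 + 4*d) = 35/3 + 28*d)
(k(j(3, 0), 7) - 18)*(-5) = ((35/3 + 28*7) - 18)*(-5) = ((35/3 + 196) - 18)*(-5) = (623/3 - 18)*(-5) = (569/3)*(-5) = -2845/3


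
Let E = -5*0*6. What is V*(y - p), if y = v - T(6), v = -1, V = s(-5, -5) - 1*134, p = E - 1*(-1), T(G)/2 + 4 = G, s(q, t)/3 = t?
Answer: 894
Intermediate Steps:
s(q, t) = 3*t
E = 0 (E = 0*6 = 0)
T(G) = -8 + 2*G
p = 1 (p = 0 - 1*(-1) = 0 + 1 = 1)
V = -149 (V = 3*(-5) - 1*134 = -15 - 134 = -149)
y = -5 (y = -1 - (-8 + 2*6) = -1 - (-8 + 12) = -1 - 1*4 = -1 - 4 = -5)
V*(y - p) = -149*(-5 - 1*1) = -149*(-5 - 1) = -149*(-6) = 894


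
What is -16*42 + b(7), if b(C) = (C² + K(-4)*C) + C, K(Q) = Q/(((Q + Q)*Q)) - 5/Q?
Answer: -4865/8 ≈ -608.13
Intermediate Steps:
K(Q) = -9/(2*Q) (K(Q) = Q/(((2*Q)*Q)) - 5/Q = Q/((2*Q²)) - 5/Q = Q*(1/(2*Q²)) - 5/Q = 1/(2*Q) - 5/Q = -9/(2*Q))
b(C) = C² + 17*C/8 (b(C) = (C² + (-9/2/(-4))*C) + C = (C² + (-9/2*(-¼))*C) + C = (C² + 9*C/8) + C = C² + 17*C/8)
-16*42 + b(7) = -16*42 + (⅛)*7*(17 + 8*7) = -672 + (⅛)*7*(17 + 56) = -672 + (⅛)*7*73 = -672 + 511/8 = -4865/8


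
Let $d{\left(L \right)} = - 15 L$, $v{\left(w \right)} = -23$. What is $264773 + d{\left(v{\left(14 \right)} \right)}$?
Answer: $265118$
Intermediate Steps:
$264773 + d{\left(v{\left(14 \right)} \right)} = 264773 - -345 = 264773 + 345 = 265118$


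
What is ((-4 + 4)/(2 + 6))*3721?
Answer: 0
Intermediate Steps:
((-4 + 4)/(2 + 6))*3721 = (0/8)*3721 = (0*(⅛))*3721 = 0*3721 = 0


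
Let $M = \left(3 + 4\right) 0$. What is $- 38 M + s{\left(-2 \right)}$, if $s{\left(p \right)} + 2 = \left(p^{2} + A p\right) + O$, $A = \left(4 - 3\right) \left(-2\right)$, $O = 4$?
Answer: $10$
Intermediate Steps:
$A = -2$ ($A = 1 \left(-2\right) = -2$)
$M = 0$ ($M = 7 \cdot 0 = 0$)
$s{\left(p \right)} = 2 + p^{2} - 2 p$ ($s{\left(p \right)} = -2 + \left(\left(p^{2} - 2 p\right) + 4\right) = -2 + \left(4 + p^{2} - 2 p\right) = 2 + p^{2} - 2 p$)
$- 38 M + s{\left(-2 \right)} = \left(-38\right) 0 + \left(2 + \left(-2\right)^{2} - -4\right) = 0 + \left(2 + 4 + 4\right) = 0 + 10 = 10$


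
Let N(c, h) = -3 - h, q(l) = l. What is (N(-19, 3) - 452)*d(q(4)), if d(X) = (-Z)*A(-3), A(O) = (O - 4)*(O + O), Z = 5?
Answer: 96180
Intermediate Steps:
A(O) = 2*O*(-4 + O) (A(O) = (-4 + O)*(2*O) = 2*O*(-4 + O))
d(X) = -210 (d(X) = (-1*5)*(2*(-3)*(-4 - 3)) = -10*(-3)*(-7) = -5*42 = -210)
(N(-19, 3) - 452)*d(q(4)) = ((-3 - 1*3) - 452)*(-210) = ((-3 - 3) - 452)*(-210) = (-6 - 452)*(-210) = -458*(-210) = 96180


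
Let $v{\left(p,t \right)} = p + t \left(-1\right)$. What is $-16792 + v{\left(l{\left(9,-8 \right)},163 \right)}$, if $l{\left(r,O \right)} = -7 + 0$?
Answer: $-16962$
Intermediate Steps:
$l{\left(r,O \right)} = -7$
$v{\left(p,t \right)} = p - t$
$-16792 + v{\left(l{\left(9,-8 \right)},163 \right)} = -16792 - 170 = -16962$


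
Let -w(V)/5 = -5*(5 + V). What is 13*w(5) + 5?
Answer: 3255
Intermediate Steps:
w(V) = 125 + 25*V (w(V) = -(-25)*(5 + V) = -5*(-25 - 5*V) = 125 + 25*V)
13*w(5) + 5 = 13*(125 + 25*5) + 5 = 13*(125 + 125) + 5 = 13*250 + 5 = 3250 + 5 = 3255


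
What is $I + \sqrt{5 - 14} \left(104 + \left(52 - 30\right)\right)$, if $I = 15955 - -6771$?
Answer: $22726 + 378 i \approx 22726.0 + 378.0 i$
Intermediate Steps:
$I = 22726$ ($I = 15955 + 6771 = 22726$)
$I + \sqrt{5 - 14} \left(104 + \left(52 - 30\right)\right) = 22726 + \sqrt{5 - 14} \left(104 + \left(52 - 30\right)\right) = 22726 + \sqrt{-9} \left(104 + \left(52 - 30\right)\right) = 22726 + 3 i \left(104 + 22\right) = 22726 + 3 i 126 = 22726 + 378 i$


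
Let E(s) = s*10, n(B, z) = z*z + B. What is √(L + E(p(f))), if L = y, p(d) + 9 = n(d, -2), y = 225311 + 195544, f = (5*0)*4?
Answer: √420805 ≈ 648.70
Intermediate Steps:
n(B, z) = B + z² (n(B, z) = z² + B = B + z²)
f = 0 (f = 0*4 = 0)
y = 420855
p(d) = -5 + d (p(d) = -9 + (d + (-2)²) = -9 + (d + 4) = -9 + (4 + d) = -5 + d)
E(s) = 10*s
L = 420855
√(L + E(p(f))) = √(420855 + 10*(-5 + 0)) = √(420855 + 10*(-5)) = √(420855 - 50) = √420805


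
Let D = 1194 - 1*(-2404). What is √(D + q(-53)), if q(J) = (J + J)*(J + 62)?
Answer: 2*√661 ≈ 51.420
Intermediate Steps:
D = 3598 (D = 1194 + 2404 = 3598)
q(J) = 2*J*(62 + J) (q(J) = (2*J)*(62 + J) = 2*J*(62 + J))
√(D + q(-53)) = √(3598 + 2*(-53)*(62 - 53)) = √(3598 + 2*(-53)*9) = √(3598 - 954) = √2644 = 2*√661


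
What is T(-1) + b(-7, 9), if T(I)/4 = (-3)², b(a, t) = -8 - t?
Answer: 19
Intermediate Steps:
T(I) = 36 (T(I) = 4*(-3)² = 4*9 = 36)
T(-1) + b(-7, 9) = 36 + (-8 - 1*9) = 36 + (-8 - 9) = 36 - 17 = 19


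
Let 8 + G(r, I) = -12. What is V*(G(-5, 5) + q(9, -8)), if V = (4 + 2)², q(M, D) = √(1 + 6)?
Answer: -720 + 36*√7 ≈ -624.75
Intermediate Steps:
q(M, D) = √7
G(r, I) = -20 (G(r, I) = -8 - 12 = -20)
V = 36 (V = 6² = 36)
V*(G(-5, 5) + q(9, -8)) = 36*(-20 + √7) = -720 + 36*√7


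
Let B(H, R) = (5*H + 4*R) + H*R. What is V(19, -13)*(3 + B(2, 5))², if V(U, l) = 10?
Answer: 18490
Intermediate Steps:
B(H, R) = 4*R + 5*H + H*R (B(H, R) = (4*R + 5*H) + H*R = 4*R + 5*H + H*R)
V(19, -13)*(3 + B(2, 5))² = 10*(3 + (4*5 + 5*2 + 2*5))² = 10*(3 + (20 + 10 + 10))² = 10*(3 + 40)² = 10*43² = 10*1849 = 18490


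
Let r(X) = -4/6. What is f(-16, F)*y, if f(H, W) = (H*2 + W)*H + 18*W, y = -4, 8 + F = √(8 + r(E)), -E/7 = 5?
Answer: -1984 - 8*√66/3 ≈ -2005.7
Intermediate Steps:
E = -35 (E = -7*5 = -35)
r(X) = -⅔ (r(X) = -4*⅙ = -⅔)
F = -8 + √66/3 (F = -8 + √(8 - ⅔) = -8 + √(22/3) = -8 + √66/3 ≈ -5.2920)
f(H, W) = 18*W + H*(W + 2*H) (f(H, W) = (2*H + W)*H + 18*W = (W + 2*H)*H + 18*W = H*(W + 2*H) + 18*W = 18*W + H*(W + 2*H))
f(-16, F)*y = (2*(-16)² + 18*(-8 + √66/3) - 16*(-8 + √66/3))*(-4) = (2*256 + (-144 + 6*√66) + (128 - 16*√66/3))*(-4) = (512 + (-144 + 6*√66) + (128 - 16*√66/3))*(-4) = (496 + 2*√66/3)*(-4) = -1984 - 8*√66/3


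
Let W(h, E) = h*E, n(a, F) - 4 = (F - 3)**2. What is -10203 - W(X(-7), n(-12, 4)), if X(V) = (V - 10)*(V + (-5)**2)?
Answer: -8673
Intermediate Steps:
n(a, F) = 4 + (-3 + F)**2 (n(a, F) = 4 + (F - 3)**2 = 4 + (-3 + F)**2)
X(V) = (-10 + V)*(25 + V) (X(V) = (-10 + V)*(V + 25) = (-10 + V)*(25 + V))
W(h, E) = E*h
-10203 - W(X(-7), n(-12, 4)) = -10203 - (4 + (-3 + 4)**2)*(-250 + (-7)**2 + 15*(-7)) = -10203 - (4 + 1**2)*(-250 + 49 - 105) = -10203 - (4 + 1)*(-306) = -10203 - 5*(-306) = -10203 - 1*(-1530) = -10203 + 1530 = -8673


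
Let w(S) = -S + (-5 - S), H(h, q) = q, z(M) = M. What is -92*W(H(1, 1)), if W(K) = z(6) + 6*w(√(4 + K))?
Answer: 2208 + 1104*√5 ≈ 4676.6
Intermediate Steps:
w(S) = -5 - 2*S
W(K) = -24 - 12*√(4 + K) (W(K) = 6 + 6*(-5 - 2*√(4 + K)) = 6 + (-30 - 12*√(4 + K)) = -24 - 12*√(4 + K))
-92*W(H(1, 1)) = -92*(-24 - 12*√(4 + 1)) = -92*(-24 - 12*√5) = 2208 + 1104*√5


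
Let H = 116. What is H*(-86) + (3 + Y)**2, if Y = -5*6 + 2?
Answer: -9351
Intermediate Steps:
Y = -28 (Y = -30 + 2 = -28)
H*(-86) + (3 + Y)**2 = 116*(-86) + (3 - 28)**2 = -9976 + (-25)**2 = -9976 + 625 = -9351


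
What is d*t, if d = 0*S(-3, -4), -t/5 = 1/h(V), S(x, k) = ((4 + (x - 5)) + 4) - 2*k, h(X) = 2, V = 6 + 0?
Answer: 0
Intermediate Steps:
V = 6
S(x, k) = 3 + x - 2*k (S(x, k) = ((4 + (-5 + x)) + 4) - 2*k = ((-1 + x) + 4) - 2*k = (3 + x) - 2*k = 3 + x - 2*k)
t = -5/2 ≈ -2.5000
d = 0 (d = 0*(3 - 3 - 2*(-4)) = 0*(3 - 3 + 8) = 0*8 = 0)
d*t = 0*(-5/2) = 0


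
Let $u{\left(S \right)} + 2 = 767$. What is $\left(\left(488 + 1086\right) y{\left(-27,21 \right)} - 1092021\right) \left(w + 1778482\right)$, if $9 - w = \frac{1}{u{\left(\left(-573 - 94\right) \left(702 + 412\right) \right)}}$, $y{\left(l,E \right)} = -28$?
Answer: $- \frac{90923902838006}{45} \approx -2.0205 \cdot 10^{12}$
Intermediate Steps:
$u{\left(S \right)} = 765$ ($u{\left(S \right)} = -2 + 767 = 765$)
$w = \frac{6884}{765}$ ($w = 9 - \frac{1}{765} = \frac{6884}{765} \approx 8.9987$)
$\left(\left(488 + 1086\right) y{\left(-27,21 \right)} - 1092021\right) \left(w + 1778482\right) = \left(\left(488 + 1086\right) \left(-28\right) - 1092021\right) \left(\frac{6884}{765} + 1778482\right) = \left(1574 \left(-28\right) - 1092021\right) \frac{1360545614}{765} = \left(-44072 - 1092021\right) \frac{1360545614}{765} = \left(-1136093\right) \frac{1360545614}{765} = - \frac{90923902838006}{45}$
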